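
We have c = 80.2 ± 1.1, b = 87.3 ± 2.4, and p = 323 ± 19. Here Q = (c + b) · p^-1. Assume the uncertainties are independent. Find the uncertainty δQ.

Let u = c + b = 168. δu = √(δc² + δb²) = √(1.21 + 5.76) = 2.64, so δu/u = 0.0158.
Q is then a monomial in u, p:
δQ/Q = √((δu/u)² + (-1·δp/p)²) = √(0.000248 + 0.00346) = 0.0609
Q = 0.519, so δQ = 0.0609 × 0.519 = 0.0316.

0.0316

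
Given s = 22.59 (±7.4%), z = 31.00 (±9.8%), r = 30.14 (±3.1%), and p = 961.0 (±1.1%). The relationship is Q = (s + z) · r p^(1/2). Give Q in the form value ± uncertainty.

Let u = s + z = 53.59. δu = √(δs² + δz²) = √(2.79 + 9.23) = 3.47, so δu/u = 0.0647.
Q is then a monomial in u, r, p:
δQ/Q = √((δu/u)² + (1·δr/r)² + (½·δp/p)²) = √(0.00419 + 0.000961 + 3.03e-05) = 0.0720
Q = 50070, so δQ = 0.0720 × 50070 = 3600.

50070 ± 3600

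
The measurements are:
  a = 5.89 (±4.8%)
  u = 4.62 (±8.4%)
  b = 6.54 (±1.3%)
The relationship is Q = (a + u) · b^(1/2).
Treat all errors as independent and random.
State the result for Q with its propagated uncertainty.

26.9 ± 1.24

Let w = a + u = 10.5. δw = √(δa² + δu²) = √(0.0799 + 0.151) = 0.480, so δw/w = 0.0457.
Q is then a monomial in w, b:
δQ/Q = √((δw/w)² + (½·δb/b)²) = √(0.00209 + 4.23e-05) = 0.0461
Q = 26.9, so δQ = 0.0461 × 26.9 = 1.24.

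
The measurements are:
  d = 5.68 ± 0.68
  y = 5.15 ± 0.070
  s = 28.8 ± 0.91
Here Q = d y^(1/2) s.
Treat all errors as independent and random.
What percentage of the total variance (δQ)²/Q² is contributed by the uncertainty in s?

(δQ/Q)² = (1·δd/d)² + (½·δy/y)² + (1·δs/s)²
  d term: (1×0.120)² = 0.0143
  y term: (0.5×0.0136)² = 4.62e-05
  s term: (1×0.0316)² = 0.000998
Total = 0.0154. Share from s = 0.000998/0.0154 = 0.0649.

6.49%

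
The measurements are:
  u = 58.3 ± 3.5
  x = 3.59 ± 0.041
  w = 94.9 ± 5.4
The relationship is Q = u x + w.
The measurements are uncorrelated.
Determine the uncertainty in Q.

13.9

Let p = u·x = 209. δp/p = √((1·δu/u)² + (1·δx/x)²) = √(0.00360 + 0.000130) = 0.0611, so δp = 12.8.
Q = p + w: δQ = √(δp² + δw²) = √(164 + 29.2) = 13.9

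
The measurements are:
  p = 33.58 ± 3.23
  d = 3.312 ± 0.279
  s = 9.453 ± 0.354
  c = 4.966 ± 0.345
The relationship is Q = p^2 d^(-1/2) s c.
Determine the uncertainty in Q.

6170

Q is a product of powers, so relative uncertainties combine in quadrature:
  (2·δp/p)² = (2×0.0962)² = 0.0370;  (−½·δd/d)² = (-0.5×0.0842)² = 0.00177;  (1·δs/s)² = (1×0.0374)² = 0.00140;  (1·δc/c)² = (1×0.0695)² = 0.00483
δQ/Q = √(0.0450) = 0.212
Q = 29090, so δQ = 0.212 × 29090 = 6170.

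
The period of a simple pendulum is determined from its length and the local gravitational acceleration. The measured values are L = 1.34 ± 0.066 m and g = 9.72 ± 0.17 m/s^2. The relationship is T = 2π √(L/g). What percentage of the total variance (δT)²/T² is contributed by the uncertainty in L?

(δT/T)² = (½·δL/L)² + (−½·δg/g)²
  L term: (0.5×0.0493)² = 0.000606
  g term: (-0.5×0.0175)² = 7.65e-05
Total = 0.000683. Share from L = 0.000606/0.000683 = 0.888.

88.8%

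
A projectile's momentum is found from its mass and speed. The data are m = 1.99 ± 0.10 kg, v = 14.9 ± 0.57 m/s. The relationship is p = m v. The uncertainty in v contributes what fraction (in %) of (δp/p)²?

36.7%

(δp/p)² = (1·δm/m)² + (1·δv/v)²
  m term: (1×0.0503)² = 0.00253
  v term: (1×0.0383)² = 0.00146
Total = 0.00399. Share from v = 0.00146/0.00399 = 0.367.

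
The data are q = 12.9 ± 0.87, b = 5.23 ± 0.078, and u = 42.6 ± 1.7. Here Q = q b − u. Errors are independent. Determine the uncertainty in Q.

4.96

Let p = q·b = 67.5. δp/p = √((1·δq/q)² + (1·δb/b)²) = √(0.00455 + 0.000222) = 0.0691, so δp = 4.66.
Q = p − u: δQ = √(δp² + δu²) = √(21.7 + 2.89) = 4.96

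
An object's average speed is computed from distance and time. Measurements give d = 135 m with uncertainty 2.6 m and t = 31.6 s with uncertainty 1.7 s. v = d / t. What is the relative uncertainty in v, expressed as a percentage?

5.71%

Each factor contributes (exponent × relative error)² to (δv/v)²:
  (1·δd/d)² = (1×0.0193)² = 0.000371;  (-1·δt/t)² = (-1×0.0538)² = 0.00289
δv/v = √(0.00327) = 0.0571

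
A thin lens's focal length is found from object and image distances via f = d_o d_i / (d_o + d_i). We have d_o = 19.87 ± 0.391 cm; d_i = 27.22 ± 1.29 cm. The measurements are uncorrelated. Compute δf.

∂f/∂d_o = (d_i/(d_o+d_i))² = 0.334;  ∂f/∂d_i = (d_o/(d_o+d_i))² = 0.178
δf = √((∂f/∂d_o · δd_o)² + (∂f/∂d_i · δd_i)²) = √(0.0171 + 0.0528) = 0.264 cm

0.264 cm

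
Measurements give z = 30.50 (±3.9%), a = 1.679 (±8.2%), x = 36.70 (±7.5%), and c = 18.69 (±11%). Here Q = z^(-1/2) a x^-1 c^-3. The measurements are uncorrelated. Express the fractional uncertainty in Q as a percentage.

Q is a product of powers, so relative uncertainties combine in quadrature:
  (−½·δz/z)² = (-0.5×0.0390)² = 0.000380;  (1·δa/a)² = (1×0.0820)² = 0.00672;  (-1·δx/x)² = (-1×0.0750)² = 0.00562;  (-3·δc/c)² = (-3×0.110)² = 0.109
δQ/Q = √(0.122) = 0.349

34.9%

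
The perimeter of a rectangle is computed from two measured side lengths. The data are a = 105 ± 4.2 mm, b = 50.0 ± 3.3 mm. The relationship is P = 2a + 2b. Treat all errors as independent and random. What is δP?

Sums and differences: (δP)² = Σ (cᵢ δxᵢ)².
  (2·δa)² = 70.6;  (2·δb)² = 43.6
δP = √(114) = 10.7 mm

10.7 mm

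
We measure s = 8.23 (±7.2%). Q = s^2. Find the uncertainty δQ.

Q ∝ s^2, so δQ/Q = |2| · δs/s = 2 × 0.0720 = 0.144.
Q = 67.7, so δQ = 0.144 × 67.7 = 9.75.

9.75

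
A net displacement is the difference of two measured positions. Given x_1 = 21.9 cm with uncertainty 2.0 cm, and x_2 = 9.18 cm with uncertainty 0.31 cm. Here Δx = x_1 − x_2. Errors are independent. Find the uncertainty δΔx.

2.02 cm

For a sum/difference, combine absolute errors in quadrature:
  (δx_1)² = 4.00;  (δx_2)² = 0.0961
δΔx = √(4.10) = 2.02 cm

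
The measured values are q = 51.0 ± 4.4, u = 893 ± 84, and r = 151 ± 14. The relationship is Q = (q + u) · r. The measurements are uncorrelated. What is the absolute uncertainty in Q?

18300

Let w = q + u = 944. δw = √(δq² + δu²) = √(19.4 + 7060) = 84.1, so δw/w = 0.0891.
Q is then a monomial in w, r:
δQ/Q = √((δw/w)² + (1·δr/r)²) = √(0.00794 + 0.00860) = 0.129
Q = 1.43e+05, so δQ = 0.129 × 1.43e+05 = 18300.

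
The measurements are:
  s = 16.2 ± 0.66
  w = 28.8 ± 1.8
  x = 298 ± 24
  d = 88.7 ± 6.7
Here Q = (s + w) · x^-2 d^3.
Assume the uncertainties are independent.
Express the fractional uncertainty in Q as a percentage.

28.1%

Let u = s + w = 45.0. δu = √(δs² + δw²) = √(0.436 + 3.24) = 1.92, so δu/u = 0.0426.
Q is then a monomial in u, x, d:
δQ/Q = √((δu/u)² + (-2·δx/x)² + (3·δd/d)²) = √(0.00182 + 0.0259 + 0.0514) = 0.281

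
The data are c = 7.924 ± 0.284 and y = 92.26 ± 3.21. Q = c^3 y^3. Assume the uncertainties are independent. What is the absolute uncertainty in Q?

Relative error in a monomial: (δQ/Q)² = Σ (nᵢ · δxᵢ/xᵢ)².
  (3·δc/c)² = (3×0.0358)² = 0.0116;  (3·δy/y)² = (3×0.0348)² = 0.0109
δQ/Q = √(0.0225) = 0.150
Q = 3.907e+08, so δQ = 0.150 × 3.907e+08 = 5.86e+07.

5.86e+07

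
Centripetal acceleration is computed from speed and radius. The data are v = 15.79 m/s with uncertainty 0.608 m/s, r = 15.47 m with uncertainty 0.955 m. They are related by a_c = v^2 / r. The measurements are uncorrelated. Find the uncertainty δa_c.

1.59 m/s^2

a_c is a product of powers, so relative uncertainties combine in quadrature:
  (2·δv/v)² = (2×0.0385)² = 0.00593;  (-1·δr/r)² = (-1×0.0617)² = 0.00381
δa_c/a_c = √(0.00974) = 0.0987
a_c = 16.12 m/s^2, so δa_c = 0.0987 × 16.12 = 1.59 m/s^2.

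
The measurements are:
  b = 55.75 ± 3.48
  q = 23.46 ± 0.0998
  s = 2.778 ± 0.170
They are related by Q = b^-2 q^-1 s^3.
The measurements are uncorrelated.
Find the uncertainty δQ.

Since Q is a product/quotient, work with relative uncertainties:
  (-2·δb/b)² = (-2×0.0624)² = 0.0156;  (-1·δq/q)² = (-1×0.00425)² = 1.81e-05;  (3·δs/s)² = (3×0.0612)² = 0.0337
δQ/Q = √(0.0493) = 0.222
Q = 0.0002940, so δQ = 0.222 × 0.0002940 = 6.53e-05.

6.53e-05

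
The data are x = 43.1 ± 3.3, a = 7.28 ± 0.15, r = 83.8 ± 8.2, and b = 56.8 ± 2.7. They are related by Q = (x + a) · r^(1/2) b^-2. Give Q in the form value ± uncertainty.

0.143 ± 0.0179

Let u = x + a = 50.4. δu = √(δx² + δa²) = √(10.9 + 0.0225) = 3.30, so δu/u = 0.0656.
Q is then a monomial in u, r, b:
δQ/Q = √((δu/u)² + (½·δr/r)² + (-2·δb/b)²) = √(0.00430 + 0.00239 + 0.00904) = 0.125
Q = 0.143, so δQ = 0.125 × 0.143 = 0.0179.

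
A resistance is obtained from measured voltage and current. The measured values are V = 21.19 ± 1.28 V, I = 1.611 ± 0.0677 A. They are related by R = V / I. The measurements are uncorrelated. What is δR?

0.968 Ω

Each factor contributes (exponent × relative error)² to (δR/R)²:
  (1·δV/V)² = (1×0.0604)² = 0.00365;  (-1·δI/I)² = (-1×0.0420)² = 0.00177
δR/R = √(0.00541) = 0.0736
R = 13.15 Ω, so δR = 0.0736 × 13.15 = 0.968 Ω.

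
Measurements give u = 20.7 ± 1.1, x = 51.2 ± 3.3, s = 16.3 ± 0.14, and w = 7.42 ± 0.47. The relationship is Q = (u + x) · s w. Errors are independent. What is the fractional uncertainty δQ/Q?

0.0802

Let h = u + x = 71.9. δh = √(δu² + δx²) = √(1.21 + 10.9) = 3.48, so δh/h = 0.0484.
Q is then a monomial in h, s, w:
δQ/Q = √((δh/h)² + (1·δs/s)² + (1·δw/w)²) = √(0.00234 + 7.38e-05 + 0.00401) = 0.0802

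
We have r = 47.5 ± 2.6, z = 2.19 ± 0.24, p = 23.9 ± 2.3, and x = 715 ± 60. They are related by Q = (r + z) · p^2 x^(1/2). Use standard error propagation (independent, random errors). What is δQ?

Let u = r + z = 49.7. δu = √(δr² + δz²) = √(6.76 + 0.0576) = 2.61, so δu/u = 0.0525.
Q is then a monomial in u, p, x:
δQ/Q = √((δu/u)² + (2·δp/p)² + (½·δx/x)²) = √(0.00276 + 0.0370 + 0.00176) = 0.204
Q = 7.59e+05, so δQ = 0.204 × 7.59e+05 = 1.55e+05.

1.55e+05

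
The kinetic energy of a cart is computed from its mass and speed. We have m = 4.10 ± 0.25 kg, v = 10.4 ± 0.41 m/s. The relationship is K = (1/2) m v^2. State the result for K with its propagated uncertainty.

222 ± 22.1 J

For a monomial K ∝ m, v^2, fractional errors add in quadrature:
  (1·δm/m)² = (1×0.0610)² = 0.00372;  (2·δv/v)² = (2×0.0394)² = 0.00622
δK/K = √(0.00993) = 0.0997
K = 222 J, so δK = 0.0997 × 222 = 22.1 J.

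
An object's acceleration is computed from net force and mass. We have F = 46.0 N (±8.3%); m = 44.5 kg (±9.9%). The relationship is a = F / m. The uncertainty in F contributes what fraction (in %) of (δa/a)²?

(δa/a)² = (1·δF/F)² + (-1·δm/m)²
  F term: (1×0.0830)² = 0.00689
  m term: (-1×0.0990)² = 0.00980
Total = 0.0167. Share from F = 0.00689/0.0167 = 0.413.

41.3%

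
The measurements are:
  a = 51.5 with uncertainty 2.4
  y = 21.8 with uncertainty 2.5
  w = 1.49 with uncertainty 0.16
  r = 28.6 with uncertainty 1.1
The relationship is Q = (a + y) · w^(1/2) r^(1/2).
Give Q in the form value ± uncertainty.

Let u = a + y = 73.3. δu = √(δa² + δy²) = √(5.76 + 6.25) = 3.47, so δu/u = 0.0473.
Q is then a monomial in u, w, r:
δQ/Q = √((δu/u)² + (½·δw/w)² + (½·δr/r)²) = √(0.00224 + 0.00288 + 0.000370) = 0.0741
Q = 478, so δQ = 0.0741 × 478 = 35.4.

478 ± 35.4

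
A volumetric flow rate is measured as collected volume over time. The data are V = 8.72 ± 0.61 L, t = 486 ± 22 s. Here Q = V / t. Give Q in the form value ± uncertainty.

0.0179 ± 0.00150 L/s

Since Q is a product/quotient, work with relative uncertainties:
  (1·δV/V)² = (1×0.0700)² = 0.00489;  (-1·δt/t)² = (-1×0.0453)² = 0.00205
δQ/Q = √(0.00694) = 0.0833
Q = 0.0179 L/s, so δQ = 0.0833 × 0.0179 = 0.00150 L/s.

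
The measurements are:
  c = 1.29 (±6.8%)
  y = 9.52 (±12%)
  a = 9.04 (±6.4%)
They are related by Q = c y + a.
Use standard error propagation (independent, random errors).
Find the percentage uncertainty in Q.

8.40%

Let p = c·y = 12.3. δp/p = √((1·δc/c)² + (1·δy/y)²) = √(0.00462 + 0.0144) = 0.138, so δp = 1.69.
Q = p + a: δQ = √(δp² + δa²) = √(2.87 + 0.335) = 1.79
Q = 21.3, so δQ/Q = 1.79/21.3 = 0.0840.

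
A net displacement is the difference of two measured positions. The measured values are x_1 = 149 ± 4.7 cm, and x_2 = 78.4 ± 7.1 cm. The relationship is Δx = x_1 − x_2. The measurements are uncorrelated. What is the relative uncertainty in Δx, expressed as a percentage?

Absolute uncertainties add in quadrature for a linear combination:
  (δx_1)² = 22.1;  (δx_2)² = 50.4
δΔx = √(72.5) = 8.51 cm
Δx = 70.6 cm, so δΔx/Δx = 8.51/70.6 = 0.121.

12.1%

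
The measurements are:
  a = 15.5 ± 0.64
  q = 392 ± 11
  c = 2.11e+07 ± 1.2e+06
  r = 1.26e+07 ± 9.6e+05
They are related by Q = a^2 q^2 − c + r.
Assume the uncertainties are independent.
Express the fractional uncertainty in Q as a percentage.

14.1%

Let p = a^2·q^2 = 3.69e+07. δp/p = √((2·δa/a)² + (2·δq/q)²) = √(0.00682 + 0.00315) = 0.0998, so δp = 3.69e+06.
Q = p − c + r: δQ = √(δp² + δc² + δr²) = √(1.36e+13 + 1.44e+12 + 9.22e+11) = 3.99e+06
Q = 2.84e+07, so δQ/Q = 3.99e+06/2.84e+07 = 0.141.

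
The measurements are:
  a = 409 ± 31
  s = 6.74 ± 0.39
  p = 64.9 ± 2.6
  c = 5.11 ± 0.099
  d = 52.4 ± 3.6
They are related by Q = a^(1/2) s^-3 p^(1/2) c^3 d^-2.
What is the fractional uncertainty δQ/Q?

0.233

Relative error in a monomial: (δQ/Q)² = Σ (nᵢ · δxᵢ/xᵢ)².
  (½·δa/a)² = (0.5×0.0758)² = 0.00144;  (-3·δs/s)² = (-3×0.0579)² = 0.0301;  (½·δp/p)² = (0.5×0.0401)² = 0.000401;  (3·δc/c)² = (3×0.0194)² = 0.00338;  (-2·δd/d)² = (-2×0.0687)² = 0.0189
δQ/Q = √(0.0542) = 0.233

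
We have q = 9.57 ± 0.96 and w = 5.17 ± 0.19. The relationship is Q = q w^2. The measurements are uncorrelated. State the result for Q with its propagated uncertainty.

Since Q is a product/quotient, work with relative uncertainties:
  (1·δq/q)² = (1×0.100)² = 0.0101;  (2·δw/w)² = (2×0.0368)² = 0.00540
δQ/Q = √(0.0155) = 0.124
Q = 256, so δQ = 0.124 × 256 = 31.8.

256 ± 31.8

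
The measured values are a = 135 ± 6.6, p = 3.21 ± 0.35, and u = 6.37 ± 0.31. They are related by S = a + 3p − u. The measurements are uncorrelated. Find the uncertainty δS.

6.69

Sums and differences: (δS)² = Σ (cᵢ δxᵢ)².
  (δa)² = 43.6;  (3·δp)² = 1.10;  (δu)² = 0.0961
δS = √(44.8) = 6.69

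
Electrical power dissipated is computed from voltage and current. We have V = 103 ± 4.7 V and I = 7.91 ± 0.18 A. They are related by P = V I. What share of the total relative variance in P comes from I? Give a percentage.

(δP/P)² = (1·δV/V)² + (1·δI/I)²
  V term: (1×0.0456)² = 0.00208
  I term: (1×0.0228)² = 0.000518
Total = 0.00260. Share from I = 0.000518/0.00260 = 0.199.

19.9%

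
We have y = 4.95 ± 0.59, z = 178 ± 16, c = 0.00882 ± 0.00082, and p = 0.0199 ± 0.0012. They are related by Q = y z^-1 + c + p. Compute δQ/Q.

0.0778

Let w = y·z^-1 = 0.0278. δw/w = √((1·δy/y)² + (-1·δz/z)²) = √(0.0142 + 0.00808) = 0.149, so δw = 0.00415.
Q = w + c + p: δQ = √(δw² + δc² + δp²) = √(1.72e-05 + 6.72e-07 + 1.44e-06) = 0.00440
Q = 0.0565, so δQ/Q = 0.00440/0.0565 = 0.0778.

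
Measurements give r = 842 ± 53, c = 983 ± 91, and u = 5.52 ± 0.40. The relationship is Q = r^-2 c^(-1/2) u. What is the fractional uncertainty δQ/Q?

Since Q is a product/quotient, work with relative uncertainties:
  (-2·δr/r)² = (-2×0.0629)² = 0.0158;  (−½·δc/c)² = (-0.5×0.0926)² = 0.00214;  (1·δu/u)² = (1×0.0725)² = 0.00525
δQ/Q = √(0.0232) = 0.152

0.152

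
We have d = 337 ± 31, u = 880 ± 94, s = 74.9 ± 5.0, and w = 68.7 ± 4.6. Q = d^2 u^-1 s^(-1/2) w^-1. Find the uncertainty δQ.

0.0489

Each factor contributes (exponent × relative error)² to (δQ/Q)²:
  (2·δd/d)² = (2×0.0920)² = 0.0338;  (-1·δu/u)² = (-1×0.107)² = 0.0114;  (−½·δs/s)² = (-0.5×0.0668)² = 0.00111;  (-1·δw/w)² = (-1×0.0670)² = 0.00448
δQ/Q = √(0.0509) = 0.226
Q = 0.217, so δQ = 0.226 × 0.217 = 0.0489.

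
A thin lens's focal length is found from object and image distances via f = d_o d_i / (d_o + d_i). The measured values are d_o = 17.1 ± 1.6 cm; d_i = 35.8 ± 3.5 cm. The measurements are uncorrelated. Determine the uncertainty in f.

∂f/∂d_o = (d_i/(d_o+d_i))² = 0.458;  ∂f/∂d_i = (d_o/(d_o+d_i))² = 0.104
δf = √((∂f/∂d_o · δd_o)² + (∂f/∂d_i · δd_i)²) = √(0.537 + 0.134) = 0.819 cm

0.819 cm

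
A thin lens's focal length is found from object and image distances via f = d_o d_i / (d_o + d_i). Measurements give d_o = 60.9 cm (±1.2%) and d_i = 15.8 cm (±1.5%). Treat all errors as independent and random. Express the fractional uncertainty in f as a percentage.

1.22%

∂f/∂d_o = (d_i/(d_o+d_i))² = 0.0424;  ∂f/∂d_i = (d_o/(d_o+d_i))² = 0.630
δf = √((∂f/∂d_o · δd_o)² + (∂f/∂d_i · δd_i)²) = √(0.000962 + 0.0223) = 0.153 cm
f = 12.5 cm, so δf/f = 0.153/12.5 = 0.0122.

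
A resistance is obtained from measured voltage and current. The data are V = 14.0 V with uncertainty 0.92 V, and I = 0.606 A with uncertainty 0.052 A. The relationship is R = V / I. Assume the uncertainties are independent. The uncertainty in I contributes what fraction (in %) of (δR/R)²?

(δR/R)² = (1·δV/V)² + (-1·δI/I)²
  V term: (1×0.0657)² = 0.00432
  I term: (-1×0.0858)² = 0.00736
Total = 0.0117. Share from I = 0.00736/0.0117 = 0.630.

63.0%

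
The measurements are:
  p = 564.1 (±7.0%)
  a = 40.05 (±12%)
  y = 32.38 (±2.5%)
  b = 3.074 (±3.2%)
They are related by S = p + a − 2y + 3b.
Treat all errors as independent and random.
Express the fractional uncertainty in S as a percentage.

For a sum/difference, combine absolute errors in quadrature:
  (δp)² = 1560;  (δa)² = 23.1;  (2·δy)² = 2.62;  (3·δb)² = 0.0871
δS = √(1590) = 39.8
S = 548.6, so δS/S = 39.8/548.6 = 0.0726.

7.26%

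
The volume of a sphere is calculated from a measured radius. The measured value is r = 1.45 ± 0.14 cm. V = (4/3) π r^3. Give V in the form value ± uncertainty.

Since V is a product/quotient, work with relative uncertainties:
  (3·δr/r)² = (3×0.0966)² = 0.0839
δV/V = √(0.0839) = 0.290
V = 12.8 cm^3, so δV = 0.290 × 12.8 = 3.70 cm^3.

12.8 ± 3.70 cm^3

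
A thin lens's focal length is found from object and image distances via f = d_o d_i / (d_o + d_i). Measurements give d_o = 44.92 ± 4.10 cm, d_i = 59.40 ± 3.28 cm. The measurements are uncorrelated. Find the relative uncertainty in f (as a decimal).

∂f/∂d_o = (d_i/(d_o+d_i))² = 0.324;  ∂f/∂d_i = (d_o/(d_o+d_i))² = 0.185
δf = √((∂f/∂d_o · δd_o)² + (∂f/∂d_i · δd_i)²) = √(1.77 + 0.370) = 1.46 cm
f = 25.58 cm, so δf/f = 1.46/25.58 = 0.0572.

0.0572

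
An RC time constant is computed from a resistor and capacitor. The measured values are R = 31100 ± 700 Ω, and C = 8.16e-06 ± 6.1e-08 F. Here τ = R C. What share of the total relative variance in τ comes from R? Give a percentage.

90.1%

(δτ/τ)² = (1·δR/R)² + (1·δC/C)²
  R term: (1×0.0225)² = 0.000507
  C term: (1×0.00748)² = 5.59e-05
Total = 0.000562. Share from R = 0.000507/0.000562 = 0.901.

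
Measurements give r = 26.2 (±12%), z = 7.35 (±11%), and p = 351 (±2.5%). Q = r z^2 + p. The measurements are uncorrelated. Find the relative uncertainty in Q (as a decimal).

Let w = r·z^2 = 1420. δw/w = √((1·δr/r)² + (2·δz/z)²) = √(0.0144 + 0.0484) = 0.251, so δw = 355.
Q = w + p: δQ = √(δw² + δp²) = √(1.26e+05 + 77.0) = 355
Q = 1770, so δQ/Q = 355/1770 = 0.201.

0.201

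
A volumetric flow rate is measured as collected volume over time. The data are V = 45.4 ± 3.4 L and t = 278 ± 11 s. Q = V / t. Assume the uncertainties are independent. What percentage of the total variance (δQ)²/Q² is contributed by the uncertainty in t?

21.8%

(δQ/Q)² = (1·δV/V)² + (-1·δt/t)²
  V term: (1×0.0749)² = 0.00561
  t term: (-1×0.0396)² = 0.00157
Total = 0.00717. Share from t = 0.00157/0.00717 = 0.218.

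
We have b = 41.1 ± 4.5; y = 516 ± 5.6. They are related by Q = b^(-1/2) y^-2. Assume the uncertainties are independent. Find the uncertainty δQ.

Products/powers → add relative errors in quadrature, weighted by exponent:
  (−½·δb/b)² = (-0.5×0.109)² = 0.00300;  (-2·δy/y)² = (-2×0.0109)² = 0.000471
δQ/Q = √(0.00347) = 0.0589
Q = 5.86e-07, so δQ = 0.0589 × 5.86e-07 = 3.45e-08.

3.45e-08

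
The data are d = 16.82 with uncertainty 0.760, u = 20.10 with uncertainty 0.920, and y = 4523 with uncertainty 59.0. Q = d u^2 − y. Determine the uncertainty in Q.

Let p = d·u^2 = 6795. δp/p = √((1·δd/d)² + (2·δu/u)²) = √(0.00204 + 0.00838) = 0.102, so δp = 694.
Q = p − y: δQ = √(δp² + δy²) = √(4.81e+05 + 3480) = 696

696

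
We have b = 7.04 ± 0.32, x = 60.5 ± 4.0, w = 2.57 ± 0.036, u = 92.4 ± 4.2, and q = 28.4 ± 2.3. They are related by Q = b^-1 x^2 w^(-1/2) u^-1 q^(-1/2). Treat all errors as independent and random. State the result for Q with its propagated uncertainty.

Each factor contributes (exponent × relative error)² to (δQ/Q)²:
  (-1·δb/b)² = (-1×0.0455)² = 0.00207;  (2·δx/x)² = (2×0.0661)² = 0.0175;  (−½·δw/w)² = (-0.5×0.0140)² = 4.91e-05;  (-1·δu/u)² = (-1×0.0455)² = 0.00207;  (−½·δq/q)² = (-0.5×0.0810)² = 0.00164
δQ/Q = √(0.0233) = 0.153
Q = 0.659, so δQ = 0.153 × 0.659 = 0.101.

0.659 ± 0.101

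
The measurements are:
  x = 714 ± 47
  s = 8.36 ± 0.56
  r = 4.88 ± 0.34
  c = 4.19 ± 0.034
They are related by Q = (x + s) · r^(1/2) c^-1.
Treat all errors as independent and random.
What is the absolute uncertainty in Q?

Let u = x + s = 722. δu = √(δx² + δs²) = √(2210 + 0.314) = 47.0, so δu/u = 0.0651.
Q is then a monomial in u, r, c:
δQ/Q = √((δu/u)² + (½·δr/r)² + (-1·δc/c)²) = √(0.00423 + 0.00121 + 6.58e-05) = 0.0743
Q = 381, so δQ = 0.0743 × 381 = 28.3.

28.3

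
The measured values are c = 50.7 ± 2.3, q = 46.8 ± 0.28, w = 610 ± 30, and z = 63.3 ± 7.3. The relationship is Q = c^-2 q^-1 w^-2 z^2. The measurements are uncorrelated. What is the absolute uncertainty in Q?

Relative error in a monomial: (δQ/Q)² = Σ (nᵢ · δxᵢ/xᵢ)².
  (-2·δc/c)² = (-2×0.0454)² = 0.00823;  (-1·δq/q)² = (-1×0.00598)² = 3.58e-05;  (-2·δw/w)² = (-2×0.0492)² = 0.00967;  (2·δz/z)² = (2×0.115)² = 0.0532
δQ/Q = √(0.0711) = 0.267
Q = 8.95e-08, so δQ = 0.267 × 8.95e-08 = 2.39e-08.

2.39e-08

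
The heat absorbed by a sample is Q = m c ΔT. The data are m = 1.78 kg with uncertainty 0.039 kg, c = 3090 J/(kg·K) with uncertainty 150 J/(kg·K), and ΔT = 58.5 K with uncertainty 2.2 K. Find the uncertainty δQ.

21000 J

Since Q is a product/quotient, work with relative uncertainties:
  (1·δm/m)² = (1×0.0219)² = 0.000480;  (1·δc/c)² = (1×0.0485)² = 0.00236;  (1·δΔT/ΔT)² = (1×0.0376)² = 0.00141
δQ/Q = √(0.00425) = 0.0652
Q = 3.22e+05 J, so δQ = 0.0652 × 3.22e+05 = 21000 J.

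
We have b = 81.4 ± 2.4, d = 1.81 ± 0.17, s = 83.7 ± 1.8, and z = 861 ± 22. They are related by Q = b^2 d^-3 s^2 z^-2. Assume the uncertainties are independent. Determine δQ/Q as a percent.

For a monomial Q ∝ b^2, d^-3, s^2, z^-2, fractional errors add in quadrature:
  (2·δb/b)² = (2×0.0295)² = 0.00348;  (-3·δd/d)² = (-3×0.0939)² = 0.0794;  (2·δs/s)² = (2×0.0215)² = 0.00185;  (-2·δz/z)² = (-2×0.0256)² = 0.00261
δQ/Q = √(0.0873) = 0.296

29.6%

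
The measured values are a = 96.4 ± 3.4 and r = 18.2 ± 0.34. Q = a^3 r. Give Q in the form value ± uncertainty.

Since Q is a product/quotient, work with relative uncertainties:
  (3·δa/a)² = (3×0.0353)² = 0.0112;  (1·δr/r)² = (1×0.0187)² = 0.000349
δQ/Q = √(0.0115) = 0.107
Q = 1.63e+07, so δQ = 0.107 × 1.63e+07 = 1.75e+06.

(1.63 ± 0.175) × 10^7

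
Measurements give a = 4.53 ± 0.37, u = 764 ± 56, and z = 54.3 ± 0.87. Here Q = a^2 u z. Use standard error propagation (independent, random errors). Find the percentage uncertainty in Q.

Q is a product of powers, so relative uncertainties combine in quadrature:
  (2·δa/a)² = (2×0.0817)² = 0.0267;  (1·δu/u)² = (1×0.0733)² = 0.00537;  (1·δz/z)² = (1×0.0160)² = 0.000257
δQ/Q = √(0.0323) = 0.180

18.0%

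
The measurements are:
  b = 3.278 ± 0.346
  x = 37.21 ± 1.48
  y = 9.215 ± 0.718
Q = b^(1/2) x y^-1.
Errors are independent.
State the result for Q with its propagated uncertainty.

7.311 ± 0.747

For a monomial Q ∝ b^(1/2), x, y^-1, fractional errors add in quadrature:
  (½·δb/b)² = (0.5×0.106)² = 0.00279;  (1·δx/x)² = (1×0.0398)² = 0.00158;  (-1·δy/y)² = (-1×0.0779)² = 0.00607
δQ/Q = √(0.0104) = 0.102
Q = 7.311, so δQ = 0.102 × 7.311 = 0.747.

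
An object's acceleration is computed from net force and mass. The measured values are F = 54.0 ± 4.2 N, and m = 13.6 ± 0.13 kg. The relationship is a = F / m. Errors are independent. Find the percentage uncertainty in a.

a is a product of powers, so relative uncertainties combine in quadrature:
  (1·δF/F)² = (1×0.0778)² = 0.00605;  (-1·δm/m)² = (-1×0.00956)² = 9.14e-05
δa/a = √(0.00614) = 0.0784

7.84%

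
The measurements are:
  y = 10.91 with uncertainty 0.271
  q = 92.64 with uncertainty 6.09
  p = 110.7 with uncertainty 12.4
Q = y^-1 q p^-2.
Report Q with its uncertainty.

For a monomial Q ∝ y^-1, q, p^-2, fractional errors add in quadrature:
  (-1·δy/y)² = (-1×0.0248)² = 0.000617;  (1·δq/q)² = (1×0.0657)² = 0.00432;  (-2·δp/p)² = (-2×0.112)² = 0.0502
δQ/Q = √(0.0551) = 0.235
Q = 0.0006929, so δQ = 0.235 × 0.0006929 = 0.000163.

0.0006929 ± 0.000163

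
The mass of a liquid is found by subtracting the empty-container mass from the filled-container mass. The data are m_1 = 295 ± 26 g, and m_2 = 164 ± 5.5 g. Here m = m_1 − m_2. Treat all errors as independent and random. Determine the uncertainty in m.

Sums and differences: (δm)² = Σ (cᵢ δxᵢ)².
  (δm_1)² = 676;  (δm_2)² = 30.2
δm = √(706) = 26.6 g

26.6 g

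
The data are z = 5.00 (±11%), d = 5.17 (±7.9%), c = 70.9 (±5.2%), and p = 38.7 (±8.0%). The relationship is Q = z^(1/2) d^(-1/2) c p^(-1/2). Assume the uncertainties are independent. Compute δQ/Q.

Products/powers → add relative errors in quadrature, weighted by exponent:
  (½·δz/z)² = (0.5×0.110)² = 0.00303;  (−½·δd/d)² = (-0.5×0.0790)² = 0.00156;  (1·δc/c)² = (1×0.0520)² = 0.00270;  (−½·δp/p)² = (-0.5×0.0800)² = 0.00160
δQ/Q = √(0.00889) = 0.0943

0.0943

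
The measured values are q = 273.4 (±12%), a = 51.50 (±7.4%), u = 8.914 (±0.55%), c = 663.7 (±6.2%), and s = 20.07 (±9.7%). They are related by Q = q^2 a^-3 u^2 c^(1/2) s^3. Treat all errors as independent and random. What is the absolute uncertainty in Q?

Q is a product of powers, so relative uncertainties combine in quadrature:
  (2·δq/q)² = (2×0.120)² = 0.0576;  (-3·δa/a)² = (-3×0.0740)² = 0.0493;  (2·δu/u)² = (2×0.00550)² = 0.000121;  (½·δc/c)² = (0.5×0.0620)² = 0.000961;  (3·δs/s)² = (3×0.0970)² = 0.0847
δQ/Q = √(0.193) = 0.439
Q = 9.056e+06, so δQ = 0.439 × 9.056e+06 = 3.97e+06.

3.97e+06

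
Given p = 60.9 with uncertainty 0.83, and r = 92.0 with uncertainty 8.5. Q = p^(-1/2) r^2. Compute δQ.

201

Each factor contributes (exponent × relative error)² to (δQ/Q)²:
  (−½·δp/p)² = (-0.5×0.0136)² = 4.64e-05;  (2·δr/r)² = (2×0.0924)² = 0.0341
δQ/Q = √(0.0342) = 0.185
Q = 1080, so δQ = 0.185 × 1080 = 201.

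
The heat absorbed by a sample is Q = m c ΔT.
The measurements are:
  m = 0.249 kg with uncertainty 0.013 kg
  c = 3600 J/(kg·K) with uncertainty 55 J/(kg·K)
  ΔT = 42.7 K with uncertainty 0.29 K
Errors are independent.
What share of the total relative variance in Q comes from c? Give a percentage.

7.77%

(δQ/Q)² = (1·δm/m)² + (1·δc/c)² + (1·δΔT/ΔT)²
  m term: (1×0.0522)² = 0.00273
  c term: (1×0.0153)² = 0.000233
  ΔT term: (1×0.00679)² = 4.61e-05
Total = 0.00301. Share from c = 0.000233/0.00301 = 0.0777.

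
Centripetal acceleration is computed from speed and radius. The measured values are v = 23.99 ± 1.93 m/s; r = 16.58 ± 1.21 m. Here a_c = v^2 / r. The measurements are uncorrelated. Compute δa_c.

Relative error in a monomial: (δa_c/a_c)² = Σ (nᵢ · δxᵢ/xᵢ)².
  (2·δv/v)² = (2×0.0805)² = 0.0259;  (-1·δr/r)² = (-1×0.0730)² = 0.00533
δa_c/a_c = √(0.0312) = 0.177
a_c = 34.71 m/s^2, so δa_c = 0.177 × 34.71 = 6.13 m/s^2.

6.13 m/s^2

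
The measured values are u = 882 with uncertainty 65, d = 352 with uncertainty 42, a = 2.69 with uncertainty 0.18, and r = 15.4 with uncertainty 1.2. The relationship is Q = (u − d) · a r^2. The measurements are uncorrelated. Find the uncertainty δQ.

75700

Let w = u − d = 530. δw = √(δu² + δd²) = √(4220 + 1760) = 77.4, so δw/w = 0.146.
Q is then a monomial in w, a, r:
δQ/Q = √((δw/w)² + (1·δa/a)² + (2·δr/r)²) = √(0.0213 + 0.00448 + 0.0243) = 0.224
Q = 3.38e+05, so δQ = 0.224 × 3.38e+05 = 75700.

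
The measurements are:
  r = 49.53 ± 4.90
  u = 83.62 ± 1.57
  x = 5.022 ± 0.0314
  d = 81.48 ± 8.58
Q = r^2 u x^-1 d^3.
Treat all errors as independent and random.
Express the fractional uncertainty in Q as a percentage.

37.3%

For a monomial Q ∝ r^2, u, x^-1, d^3, fractional errors add in quadrature:
  (2·δr/r)² = (2×0.0989)² = 0.0391;  (1·δu/u)² = (1×0.0188)² = 0.000353;  (-1·δx/x)² = (-1×0.00625)² = 3.91e-05;  (3·δd/d)² = (3×0.105)² = 0.0998
δQ/Q = √(0.139) = 0.373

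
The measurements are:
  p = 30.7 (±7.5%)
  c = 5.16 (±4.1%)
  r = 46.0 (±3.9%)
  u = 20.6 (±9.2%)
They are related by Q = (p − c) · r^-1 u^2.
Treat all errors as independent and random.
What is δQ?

49.2

Let w = p − c = 25.5. δw = √(δp² + δc²) = √(5.30 + 0.0448) = 2.31, so δw/w = 0.0905.
Q is then a monomial in w, r, u:
δQ/Q = √((δw/w)² + (-1·δr/r)² + (2·δu/u)²) = √(0.00820 + 0.00152 + 0.0339) = 0.209
Q = 236, so δQ = 0.209 × 236 = 49.2.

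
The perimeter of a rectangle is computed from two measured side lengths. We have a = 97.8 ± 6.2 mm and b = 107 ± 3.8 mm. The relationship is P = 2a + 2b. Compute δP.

P is a linear combination, so absolute uncertainties add in quadrature:
  (2·δa)² = 154;  (2·δb)² = 57.8
δP = √(212) = 14.5 mm

14.5 mm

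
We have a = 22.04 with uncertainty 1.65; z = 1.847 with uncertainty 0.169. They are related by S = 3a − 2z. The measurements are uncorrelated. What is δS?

S is a linear combination, so absolute uncertainties add in quadrature:
  (3·δa)² = 24.5;  (2·δz)² = 0.114
δS = √(24.6) = 4.96

4.96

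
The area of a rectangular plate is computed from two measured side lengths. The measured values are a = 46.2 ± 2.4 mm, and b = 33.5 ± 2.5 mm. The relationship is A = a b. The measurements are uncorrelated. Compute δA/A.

Products/powers → add relative errors in quadrature, weighted by exponent:
  (1·δa/a)² = (1×0.0519)² = 0.00270;  (1·δb/b)² = (1×0.0746)² = 0.00557
δA/A = √(0.00827) = 0.0909

0.0909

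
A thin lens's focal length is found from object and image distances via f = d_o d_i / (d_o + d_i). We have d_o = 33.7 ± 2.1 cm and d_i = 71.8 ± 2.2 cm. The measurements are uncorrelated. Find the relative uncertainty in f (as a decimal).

0.0435

∂f/∂d_o = (d_i/(d_o+d_i))² = 0.463;  ∂f/∂d_i = (d_o/(d_o+d_i))² = 0.102
δf = √((∂f/∂d_o · δd_o)² + (∂f/∂d_i · δd_i)²) = √(0.946 + 0.0504) = 0.998 cm
f = 22.9 cm, so δf/f = 0.998/22.9 = 0.0435.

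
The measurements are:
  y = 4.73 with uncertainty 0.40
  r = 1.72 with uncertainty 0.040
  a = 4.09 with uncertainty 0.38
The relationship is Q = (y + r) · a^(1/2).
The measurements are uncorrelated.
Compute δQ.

Let u = y + r = 6.45. δu = √(δy² + δr²) = √(0.160 + 0.00160) = 0.402, so δu/u = 0.0623.
Q is then a monomial in u, a:
δQ/Q = √((δu/u)² + (½·δa/a)²) = √(0.00388 + 0.00216) = 0.0777
Q = 13.0, so δQ = 0.0777 × 13.0 = 1.01.

1.01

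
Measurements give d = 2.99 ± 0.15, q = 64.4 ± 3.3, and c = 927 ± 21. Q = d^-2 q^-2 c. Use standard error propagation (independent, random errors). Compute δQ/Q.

0.145

Q is a product of powers, so relative uncertainties combine in quadrature:
  (-2·δd/d)² = (-2×0.0502)² = 0.0101;  (-2·δq/q)² = (-2×0.0512)² = 0.0105;  (1·δc/c)² = (1×0.0227)² = 0.000513
δQ/Q = √(0.0211) = 0.145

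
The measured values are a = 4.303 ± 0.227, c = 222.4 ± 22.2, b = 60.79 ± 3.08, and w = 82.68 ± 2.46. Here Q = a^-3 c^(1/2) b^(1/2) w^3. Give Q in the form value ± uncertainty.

Each factor contributes (exponent × relative error)² to (δQ/Q)²:
  (-3·δa/a)² = (-3×0.0528)² = 0.0250;  (½·δc/c)² = (0.5×0.0998)² = 0.00249;  (½·δb/b)² = (0.5×0.0507)² = 0.000642;  (3·δw/w)² = (3×0.0298)² = 0.00797
δQ/Q = √(0.0361) = 0.190
Q = 824800, so δQ = 0.190 × 824800 = 1.57e+05.

(8.248 ± 1.57) × 10^5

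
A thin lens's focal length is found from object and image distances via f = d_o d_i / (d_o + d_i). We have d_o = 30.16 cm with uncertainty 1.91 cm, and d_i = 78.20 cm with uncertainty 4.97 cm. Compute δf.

∂f/∂d_o = (d_i/(d_o+d_i))² = 0.521;  ∂f/∂d_i = (d_o/(d_o+d_i))² = 0.0775
δf = √((∂f/∂d_o · δd_o)² + (∂f/∂d_i · δd_i)²) = √(0.990 + 0.148) = 1.07 cm

1.07 cm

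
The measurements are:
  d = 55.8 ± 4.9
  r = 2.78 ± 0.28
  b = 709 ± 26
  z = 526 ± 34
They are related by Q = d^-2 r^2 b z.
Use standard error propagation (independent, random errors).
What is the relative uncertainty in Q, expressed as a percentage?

27.7%

Products/powers → add relative errors in quadrature, weighted by exponent:
  (-2·δd/d)² = (-2×0.0878)² = 0.0308;  (2·δr/r)² = (2×0.101)² = 0.0406;  (1·δb/b)² = (1×0.0367)² = 0.00134;  (1·δz/z)² = (1×0.0646)² = 0.00418
δQ/Q = √(0.0769) = 0.277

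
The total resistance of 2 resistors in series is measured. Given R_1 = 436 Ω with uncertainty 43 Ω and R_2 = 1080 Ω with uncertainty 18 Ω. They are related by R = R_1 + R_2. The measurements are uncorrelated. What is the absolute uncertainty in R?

Absolute uncertainties add in quadrature for a linear combination:
  (δR_1)² = 1850;  (δR_2)² = 324
δR = √(2170) = 46.6 Ω

46.6 Ω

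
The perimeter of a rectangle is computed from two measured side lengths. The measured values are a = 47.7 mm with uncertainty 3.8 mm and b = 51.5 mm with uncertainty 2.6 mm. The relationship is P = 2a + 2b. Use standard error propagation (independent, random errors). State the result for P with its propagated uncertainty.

For a sum/difference, combine absolute errors in quadrature:
  (2·δa)² = 57.8;  (2·δb)² = 27.0
δP = √(84.8) = 9.21 mm
P = 198 mm.

198 ± 9.21 mm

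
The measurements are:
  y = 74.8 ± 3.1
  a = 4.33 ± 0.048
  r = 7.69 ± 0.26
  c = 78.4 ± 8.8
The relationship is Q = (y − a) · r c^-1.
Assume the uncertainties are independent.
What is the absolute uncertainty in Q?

Let u = y − a = 70.5. δu = √(δy² + δa²) = √(9.61 + 0.00230) = 3.10, so δu/u = 0.0440.
Q is then a monomial in u, r, c:
δQ/Q = √((δu/u)² + (1·δr/r)² + (-1·δc/c)²) = √(0.00194 + 0.00114 + 0.0126) = 0.125
Q = 6.91, so δQ = 0.125 × 6.91 = 0.865.

0.865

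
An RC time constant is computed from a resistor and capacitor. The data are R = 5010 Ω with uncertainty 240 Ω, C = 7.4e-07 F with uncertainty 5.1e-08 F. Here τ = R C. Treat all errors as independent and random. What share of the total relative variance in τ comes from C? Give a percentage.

(δτ/τ)² = (1·δR/R)² + (1·δC/C)²
  R term: (1×0.0479)² = 0.00229
  C term: (1×0.0689)² = 0.00475
Total = 0.00704. Share from C = 0.00475/0.00704 = 0.674.

67.4%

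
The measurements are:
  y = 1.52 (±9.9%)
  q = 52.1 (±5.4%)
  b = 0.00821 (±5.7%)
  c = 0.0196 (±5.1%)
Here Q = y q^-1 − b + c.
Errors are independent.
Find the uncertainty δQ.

0.00347

Let p = y·q^-1 = 0.0292. δp/p = √((1·δy/y)² + (-1·δq/q)²) = √(0.00980 + 0.00292) = 0.113, so δp = 0.00329.
Q = p − b + c: δQ = √(δp² + δb² + δc²) = √(1.08e-05 + 2.19e-07 + 9.99e-07) = 0.00347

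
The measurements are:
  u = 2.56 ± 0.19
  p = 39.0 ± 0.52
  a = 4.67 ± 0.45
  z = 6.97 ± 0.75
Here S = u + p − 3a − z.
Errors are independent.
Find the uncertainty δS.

1.64

S is a linear combination, so absolute uncertainties add in quadrature:
  (δu)² = 0.0361;  (δp)² = 0.270;  (3·δa)² = 1.82;  (δz)² = 0.562
δS = √(2.69) = 1.64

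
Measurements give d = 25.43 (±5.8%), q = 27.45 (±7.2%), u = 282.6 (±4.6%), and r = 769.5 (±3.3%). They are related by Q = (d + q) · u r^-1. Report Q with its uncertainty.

19.42 ± 1.42

Let w = d + q = 52.88. δw = √(δd² + δq²) = √(2.18 + 3.91) = 2.47, so δw/w = 0.0466.
Q is then a monomial in w, u, r:
δQ/Q = √((δw/w)² + (1·δu/u)² + (-1·δr/r)²) = √(0.00217 + 0.00212 + 0.00109) = 0.0733
Q = 19.42, so δQ = 0.0733 × 19.42 = 1.42.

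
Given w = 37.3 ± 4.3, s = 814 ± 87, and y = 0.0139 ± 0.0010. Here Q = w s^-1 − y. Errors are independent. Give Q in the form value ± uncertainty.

0.0319 ± 0.00727

Let p = w·s^-1 = 0.0458. δp/p = √((1·δw/w)² + (-1·δs/s)²) = √(0.0133 + 0.0114) = 0.157, so δp = 0.00720.
Q = p − y: δQ = √(δp² + δy²) = √(5.19e-05 + 1e-06) = 0.00727
Q = 0.0319.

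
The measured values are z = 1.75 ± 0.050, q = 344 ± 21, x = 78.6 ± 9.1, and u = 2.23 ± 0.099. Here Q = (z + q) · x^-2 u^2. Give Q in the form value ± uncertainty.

0.278 ± 0.0711

Let w = z + q = 346. δw = √(δz² + δq²) = √(0.00250 + 441) = 21.0, so δw/w = 0.0607.
Q is then a monomial in w, x, u:
δQ/Q = √((δw/w)² + (-2·δx/x)² + (2·δu/u)²) = √(0.00369 + 0.0536 + 0.00788) = 0.255
Q = 0.278, so δQ = 0.255 × 0.278 = 0.0711.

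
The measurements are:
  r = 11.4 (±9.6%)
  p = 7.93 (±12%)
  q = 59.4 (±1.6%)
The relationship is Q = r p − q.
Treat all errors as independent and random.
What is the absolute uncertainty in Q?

Let w = r·p = 90.4. δw/w = √((1·δr/r)² + (1·δp/p)²) = √(0.00922 + 0.0144) = 0.154, so δw = 13.9.
Q = w − q: δQ = √(δw² + δq²) = √(193 + 0.903) = 13.9

13.9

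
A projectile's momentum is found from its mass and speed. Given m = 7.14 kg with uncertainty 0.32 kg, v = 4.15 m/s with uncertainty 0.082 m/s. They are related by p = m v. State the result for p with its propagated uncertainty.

29.6 ± 1.45 kg·m/s

For a monomial p ∝ m, v, fractional errors add in quadrature:
  (1·δm/m)² = (1×0.0448)² = 0.00201;  (1·δv/v)² = (1×0.0198)² = 0.000390
δp/p = √(0.00240) = 0.0490
p = 29.6 kg·m/s, so δp = 0.0490 × 29.6 = 1.45 kg·m/s.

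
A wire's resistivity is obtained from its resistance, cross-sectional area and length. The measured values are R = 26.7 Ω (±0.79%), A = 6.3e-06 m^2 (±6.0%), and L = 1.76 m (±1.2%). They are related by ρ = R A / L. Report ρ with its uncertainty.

(9.56 ± 0.590) × 10^-5 Ω·m

Relative error in a monomial: (δρ/ρ)² = Σ (nᵢ · δxᵢ/xᵢ)².
  (1·δR/R)² = (1×0.00790)² = 6.24e-05;  (1·δA/A)² = (1×0.0600)² = 0.00360;  (-1·δL/L)² = (-1×0.0120)² = 0.000144
δρ/ρ = √(0.00381) = 0.0617
ρ = 9.56e-05 Ω·m, so δρ = 0.0617 × 9.56e-05 = 5.9e-06 Ω·m.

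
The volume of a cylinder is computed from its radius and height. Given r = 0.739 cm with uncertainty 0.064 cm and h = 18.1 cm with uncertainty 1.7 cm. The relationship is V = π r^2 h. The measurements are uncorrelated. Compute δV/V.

Products/powers → add relative errors in quadrature, weighted by exponent:
  (2·δr/r)² = (2×0.0866)² = 0.0300;  (1·δh/h)² = (1×0.0939)² = 0.00882
δV/V = √(0.0388) = 0.197

0.197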